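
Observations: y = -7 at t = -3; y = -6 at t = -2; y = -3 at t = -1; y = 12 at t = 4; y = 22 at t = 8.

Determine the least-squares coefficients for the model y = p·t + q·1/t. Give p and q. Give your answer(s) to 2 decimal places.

Setting ∂/∂p … = 0 gives: 94·p + 5·q = 260;  5·p + (829/576)·q = 169/12.
Δ = 94·(829/576) − 5² = 31763/288.
p = (260·(829/576) − 5·(169/12))/(31763/288) = 87490/31763; q = (94·(169/12) − 5·260)/(31763/288) = 6864/31763.

p = 2.75, q = 0.22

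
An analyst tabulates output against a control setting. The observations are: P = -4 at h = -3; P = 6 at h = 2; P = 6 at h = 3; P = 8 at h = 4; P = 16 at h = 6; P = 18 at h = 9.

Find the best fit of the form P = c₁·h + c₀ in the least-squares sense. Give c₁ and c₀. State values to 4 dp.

MᵀM·[c₁, c₀]ᵀ = MᵀP reads: 155·c₁ + 21·c₀ = 332;  21·c₁ + 6·c₀ = 50.
(Σh·h = 155, Σh = 21, Σ1 = 6, Σh·P = 332, ΣP = 50.)
Determinant 155·6 − 21² = 489.
c₁ = (332·6 − 21·50)/489 = 314/163; c₀ = (155·50 − 21·332)/489 = 778/489.

c₁ = 1.9264, c₀ = 1.5910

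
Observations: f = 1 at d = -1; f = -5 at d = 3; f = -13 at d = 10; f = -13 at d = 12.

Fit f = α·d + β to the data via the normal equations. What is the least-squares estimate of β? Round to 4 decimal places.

β = -0.8455

The normal system XᵀX·[α, β]ᵀ = Xᵀf is [[254, 24]; [24, 4]]·[α, β]ᵀ = [-302, -30]ᵀ.
Eliminating β: 4·(row 1) − 24·(row 2) gives 440·α = 4·(-302) − 24·(-30) = -488, so α = -61/55.
Then β = ((-30) − 24·(-61/55))/4 = -93/110.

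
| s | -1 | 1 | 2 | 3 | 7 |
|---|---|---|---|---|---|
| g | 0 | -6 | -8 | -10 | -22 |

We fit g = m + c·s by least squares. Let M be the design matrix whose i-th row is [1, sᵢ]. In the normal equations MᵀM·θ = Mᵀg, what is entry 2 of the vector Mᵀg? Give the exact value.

Entry 2 ↔ basis s, so (Mᵀg)_{2} = Σᵢ (s)·gᵢ = (-1)·(0) + (1)·(-6) + (2)·(-8) + (3)·(-10) + (7)·(-22) = -206.

-206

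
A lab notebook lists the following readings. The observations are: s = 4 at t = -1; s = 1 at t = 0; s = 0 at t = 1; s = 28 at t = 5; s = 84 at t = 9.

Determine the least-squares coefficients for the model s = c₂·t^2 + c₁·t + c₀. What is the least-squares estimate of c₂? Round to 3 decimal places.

From the data, Σt^2·t^2 = 7188, Σt^2·t = 854, Σt^2 = 108, Σt·t = 108, Σt = 14, Σ1 = 5.
And Σt^2·s = 7508, Σt·s = 892, Σs = 117.
So XᵀX·[c₂, c₁, c₀]ᵀ = Xᵀs: [[7188, 854, 108]; [854, 108, 14]; [108, 14, 5]]·[c₂, c₁, c₀]ᵀ = [7508, 892, 117]ᵀ.
Solving the 3×3 system (Gaussian elimination) gives c₂ = 3015/2863, c₁ = -98/409, c₀ = 3791/2863.

c₂ = 1.053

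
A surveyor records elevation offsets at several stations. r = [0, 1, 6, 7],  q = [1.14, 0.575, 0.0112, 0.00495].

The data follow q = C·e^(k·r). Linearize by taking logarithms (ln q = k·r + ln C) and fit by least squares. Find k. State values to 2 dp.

k = -0.78

Let Y = ln q. Fitting Y = k·r + ln C by least squares:
XᵀX = [[86.0000, 14.0000]; [14.0000, 4]], rhs = [-64.6630, -10.2226]ᵀ  (here Σr = 14.0000, Σ(r)² = 86.0000, Σln q = -10.2226, Σr·ln q = -64.6630).
Slope k = (n·Σr·ln q − Σr·Σln q)/(n·Σ(r)² − (Σr)²) = (4·-64.6630 − 14.0000·-10.2226)/148.0000 = -0.78065; ln C = (Σln q − k·Σr)/n = 0.17663.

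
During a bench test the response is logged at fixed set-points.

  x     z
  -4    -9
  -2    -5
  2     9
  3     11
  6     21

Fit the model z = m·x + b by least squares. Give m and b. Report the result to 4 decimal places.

m = 3.0625, b = 2.3375

With design matrix A, AᵀA = [[69, 5]; [5, 5]] and Aᵀz = [223, 27]ᵀ.
Eliminating b: 5·(row 1) − 5·(row 2) gives 320·m = 5·223 − 5·27 = 980, so m = 49/16.
Then b = (27 − 5·(49/16))/5 = 187/80.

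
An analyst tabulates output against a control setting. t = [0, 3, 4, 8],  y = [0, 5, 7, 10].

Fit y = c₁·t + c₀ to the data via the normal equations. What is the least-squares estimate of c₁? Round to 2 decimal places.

c₁ = 1.24

The normal equations are: 89·c₁ + 15·c₀ = 123;  15·c₁ + 4·c₀ = 22.
(Σt·t = 89, Σt = 15, Σ1 = 4, Σt·y = 123, Σy = 22.)
Δ = 89·4 − 15² = 131.
c₁ = (123·4 − 15·22)/131 = 162/131; c₀ = (89·22 − 15·123)/131 = 113/131.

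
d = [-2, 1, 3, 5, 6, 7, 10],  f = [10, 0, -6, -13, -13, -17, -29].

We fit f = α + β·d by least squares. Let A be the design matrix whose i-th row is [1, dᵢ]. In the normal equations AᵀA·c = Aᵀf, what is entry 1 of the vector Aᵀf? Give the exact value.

-68

Entry 1 ↔ basis 1, so (Aᵀf)_{1} = Σᵢ fᵢ = (1)·(10) + (1)·(0) + (1)·(-6) + (1)·(-13) + (1)·(-13) + (1)·(-17) + (1)·(-29) = -68.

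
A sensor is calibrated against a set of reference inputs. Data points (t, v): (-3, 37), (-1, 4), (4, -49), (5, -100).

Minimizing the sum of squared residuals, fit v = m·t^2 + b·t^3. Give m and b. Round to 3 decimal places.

Setting ∂/∂m … = 0 gives: 963·m + 3905·b = -2947;  3905·m + 20451·b = -16639.
(Σt^2·t^2 = 963, Σt^2·t^3 = 3905, Σt^3·t^3 = 20451, Σt^2·v = -2947, Σt^3·v = -16639.)
Δ = 963·20451 − 3905² = 4445288.
m = ((-2947)·20451 − 3905·(-16639))/4445288 = 2353099/2222644; b = (963·(-16639) − 3905·(-2947))/4445288 = -2257661/2222644.

m = 1.059, b = -1.016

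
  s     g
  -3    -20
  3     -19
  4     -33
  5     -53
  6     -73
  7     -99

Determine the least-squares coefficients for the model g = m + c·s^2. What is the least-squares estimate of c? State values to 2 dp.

c = -1.99

Setting ∂/∂m … = 0 gives: 6·m + 144·c = -297;  144·m + 4740·c = -9683.
(Σ1 = 6, Σs^2 = 144, Σs^2·s^2 = 4740, Σg = -297, Σs^2·g = -9683.)
Determinant 6·4740 − 144² = 7704.
m = ((-297)·4740 − 144·(-9683))/7704 = -373/214; c = (6·(-9683) − 144·(-297))/7704 = -2555/1284.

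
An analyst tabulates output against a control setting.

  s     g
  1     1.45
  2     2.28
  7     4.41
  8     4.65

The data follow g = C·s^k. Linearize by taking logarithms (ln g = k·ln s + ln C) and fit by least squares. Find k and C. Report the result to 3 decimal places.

Linearized form: ln g = k·ln s + ln C. From the 4 transformed points,
Σln s = 4.7185, Σ(ln s)² = 8.5911, Σln g = 4.2165, Σln s·ln g = 6.6546.
Equations: 8.5911·k + 4.7185·ln C = 6.6546;  4.7185·k + 4·ln C = 4.2165.
Solving (det = 12.1002): k = 0.55560, ln C = 0.39872, so C = exp(0.39872) = 1.48991.

k = 0.556, C = 1.490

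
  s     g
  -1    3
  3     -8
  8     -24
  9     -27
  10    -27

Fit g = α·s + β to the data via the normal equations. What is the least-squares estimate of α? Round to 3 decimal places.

α = -2.887

Entries of MᵀM: Σs·s = 255, Σs = 29, Σ1 = 5.
Right-hand side: Σs·g = -732, Σg = -83.
MᵀM·[α, β]ᵀ = Mᵀg becomes [[255, 29]; [29, 5]]·[α, β]ᵀ = [-732, -83]ᵀ.
Eliminating β: 5·(row 1) − 29·(row 2) gives 434·α = 5·(-732) − 29·(-83) = -1253, so α = -179/62.
Then β = ((-83) − 29·(-179/62))/5 = 9/62.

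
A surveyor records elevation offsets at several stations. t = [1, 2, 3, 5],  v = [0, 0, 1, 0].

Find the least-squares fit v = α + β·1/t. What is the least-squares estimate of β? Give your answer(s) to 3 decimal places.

Forming MᵀM = [[4, 61/30]; [61/30, 1261/900]] and Mᵀv = [1, 1/3]ᵀ gives MᵀM·[α, β]ᵀ = Mᵀv.
Eliminating β: (1261/900)·(row 1) − (61/30)·(row 2) gives (147/100)·α = (1261/900)·1 − (61/30)·(1/3) = 217/300, so α = 31/63.
Then β = ((1/3) − (61/30)·(31/63))/(1261/900) = -10/21.

β = -0.476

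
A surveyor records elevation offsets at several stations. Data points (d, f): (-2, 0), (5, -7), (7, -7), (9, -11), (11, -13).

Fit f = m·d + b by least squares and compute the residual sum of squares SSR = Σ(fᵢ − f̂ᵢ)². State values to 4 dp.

The normal equations are: 280·m + 30·b = -326;  30·m + 5·b = -38.
Δ = 280·5 − 30² = 500.
m = ((-326)·5 − 30·(-38))/500 = -49/50; b = (280·(-38) − 30·(-326))/500 = -43/25.
Residuals: -6/25, -19/50, 79/50, -23/50, -1/2; SSR = 79/25.

SSR = 3.1600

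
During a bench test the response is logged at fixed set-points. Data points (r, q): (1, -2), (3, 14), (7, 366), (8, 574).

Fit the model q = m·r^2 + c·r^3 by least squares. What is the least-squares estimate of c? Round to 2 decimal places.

Sums needed: Σr^2·r^2 = 6579, Σr^2·r^3 = 49819, Σr^3·r^3 = 380523.
And Σr^2·q = 54794, Σr^3·q = 419802.
Eliminating c: 380523·(row 1) − 49819·(row 2) gives 21528056·m = 380523·54794 − 49819·419802 = -63738576, so m = -724302/244637.
Then c = (419802 − 49819·(-724302/244637))/380523 = 4011884/2691007.

c = 1.49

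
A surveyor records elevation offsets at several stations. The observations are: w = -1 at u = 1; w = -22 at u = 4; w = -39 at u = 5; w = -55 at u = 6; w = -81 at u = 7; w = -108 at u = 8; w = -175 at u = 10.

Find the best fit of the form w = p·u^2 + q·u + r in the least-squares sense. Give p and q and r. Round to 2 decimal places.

p = -2.04, q = 3.11, r = -2.09

AᵀA·[p, q, r]ᵀ = Aᵀw reads: 18675·p + 2261·q + 291·r = -31689;  2261·p + 291·q + 41·r = -3795;  291·p + 41·q + 7·r = -481.
(Σu^2·u^2 = 18675, Σu^2·u = 2261, Σu^2 = 291, Σu·u = 291, Σu = 41, Σ1 = 7, Σu^2·w = -31689, Σu·w = -3795, Σw = -481.)
Row-reducing yields p = -451/221, q = 687/221, r = -461/221.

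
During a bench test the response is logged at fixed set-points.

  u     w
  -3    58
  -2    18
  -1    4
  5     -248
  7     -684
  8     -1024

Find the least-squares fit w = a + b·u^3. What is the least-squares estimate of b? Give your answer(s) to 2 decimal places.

Entries of XᵀX: Σ1 = 6, Σu^3 = 944, Σu^3·u^3 = 396212.
And Σw = -1876, Σu^3·w = -791614.
XᵀX·[a, b]ᵀ = Xᵀw becomes [[6, 944]; [944, 396212]]·[a, b]ᵀ = [-1876, -791614]ᵀ.
Δ = 6·396212 − 944² = 1486136.
a = ((-1876)·396212 − 944·(-791614))/1486136 = 498738/185767; b = (6·(-791614) − 944·(-1876))/1486136 = -744685/371534.

b = -2.00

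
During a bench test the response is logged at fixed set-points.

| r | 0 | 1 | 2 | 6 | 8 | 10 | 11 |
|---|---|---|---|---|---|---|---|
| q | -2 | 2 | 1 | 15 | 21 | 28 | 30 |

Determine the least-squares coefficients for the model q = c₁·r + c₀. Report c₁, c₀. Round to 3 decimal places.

AᵀA·[c₁, c₀]ᵀ = Aᵀq reads: 326·c₁ + 38·c₀ = 872;  38·c₁ + 7·c₀ = 95.
Eliminating c₀: 7·(row 1) − 38·(row 2) gives 838·c₁ = 7·872 − 38·95 = 2494, so c₁ = 1247/419.
Then c₀ = (95 − 38·(1247/419))/7 = -1083/419.

c₁ = 2.976, c₀ = -2.585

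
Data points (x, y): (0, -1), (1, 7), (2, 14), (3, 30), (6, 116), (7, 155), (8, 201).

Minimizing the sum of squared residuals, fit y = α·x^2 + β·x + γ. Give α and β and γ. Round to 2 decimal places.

Normal-equation sums: Σx^2·x^2 = 7891, Σx^2·x = 1107, Σx^2 = 163, Σx·x = 163, Σx = 27, Σ1 = 7.
And Σx^2·y = 24968, Σx·y = 3514, Σy = 522.
Inverting the 3×3 Gram matrix, [α, β, γ]ᵀ = [31873/10752, 5039/3584, 649/5376]ᵀ.

α = 2.96, β = 1.41, γ = 0.12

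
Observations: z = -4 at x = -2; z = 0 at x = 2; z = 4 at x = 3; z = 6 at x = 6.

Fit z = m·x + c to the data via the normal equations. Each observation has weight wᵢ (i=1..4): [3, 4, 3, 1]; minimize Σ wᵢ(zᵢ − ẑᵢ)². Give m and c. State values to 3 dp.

m = 1.340, c = -1.525

Sums needed: Σwᵢ·x·x = 91, Σwᵢ·x = 17, Σwᵢ·1 = 11.
Moment sums: Σwᵢ·x·z = 96, Σwᵢ·z = 6.
AᵀWA·[m, c]ᵀ = AᵀWz becomes [[91, 17]; [17, 11]]·[m, c]ᵀ = [96, 6]ᵀ.
Determinant 91·11 − 17² = 712.
m = (96·11 − 17·6)/712 = 477/356; c = (91·6 − 17·96)/712 = -543/356.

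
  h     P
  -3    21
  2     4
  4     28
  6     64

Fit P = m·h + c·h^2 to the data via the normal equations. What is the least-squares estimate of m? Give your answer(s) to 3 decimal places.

Sums needed: Σh·h = 65, Σh·h^2 = 261, Σh^2·h^2 = 1649.
And Σh·P = 441, Σh^2·P = 2957.
So AᵀA·[m, c]ᵀ = AᵀP: [[65, 261]; [261, 1649]]·[m, c]ᵀ = [441, 2957]ᵀ.
Δ = 65·1649 − 261² = 39064.
m = (441·1649 − 261·2957)/39064 = -5571/4883; c = (65·2957 − 261·441)/39064 = 9638/4883.

m = -1.141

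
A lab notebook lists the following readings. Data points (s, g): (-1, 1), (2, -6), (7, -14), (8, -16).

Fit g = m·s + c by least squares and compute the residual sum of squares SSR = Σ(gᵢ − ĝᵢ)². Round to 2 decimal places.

Normal-equation sums: Σs·s = 118, Σs = 16, Σ1 = 4.
And Σs·g = -239, Σg = -35.
Normal equations: [[118, 16]; [16, 4]]·[m, c]ᵀ = [-239, -35]ᵀ.
Δ = 118·4 − 16² = 216.
m = ((-239)·4 − 16·(-35))/216 = -11/6; c = (118·(-35) − 16·(-239))/216 = -17/12.
Residuals: 7/12, -11/12, 1/4, 1/12; SSR = 5/4.

SSR = 1.25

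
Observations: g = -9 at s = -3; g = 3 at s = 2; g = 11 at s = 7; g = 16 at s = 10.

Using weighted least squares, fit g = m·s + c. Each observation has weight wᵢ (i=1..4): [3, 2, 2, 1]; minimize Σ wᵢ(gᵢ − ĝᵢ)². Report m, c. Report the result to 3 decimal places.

m = 1.951, c = -2.510

Entries of MᵀWM: Σwᵢ·s·s = 233, Σwᵢ·s = 19, Σwᵢ·1 = 8.
For MᵀWg: Σwᵢ·s·g = 407, Σwᵢ·g = 17.
Normal equations: [[233, 19]; [19, 8]]·[m, c]ᵀ = [407, 17]ᵀ.
Eliminating c: 8·(row 1) − 19·(row 2) gives 1503·m = 8·407 − 19·17 = 2933, so m = 2933/1503.
Then c = (17 − 19·(2933/1503))/8 = -3772/1503.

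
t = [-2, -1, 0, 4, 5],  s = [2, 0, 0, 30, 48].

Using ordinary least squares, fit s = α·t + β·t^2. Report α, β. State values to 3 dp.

α = 1.779, β = 1.523

Entries of AᵀA: Σt·t = 46, Σt·t^2 = 180, Σt^2·t^2 = 898.
Moment sums: Σt·s = 356, Σt^2·s = 1688.
So AᵀA·[α, β]ᵀ = Aᵀs: [[46, 180]; [180, 898]]·[α, β]ᵀ = [356, 1688]ᵀ.
det = 46·898 − 180² = 8908.
α = (356·898 − 180·1688)/8908 = 3962/2227; β = (46·1688 − 180·356)/8908 = 3392/2227.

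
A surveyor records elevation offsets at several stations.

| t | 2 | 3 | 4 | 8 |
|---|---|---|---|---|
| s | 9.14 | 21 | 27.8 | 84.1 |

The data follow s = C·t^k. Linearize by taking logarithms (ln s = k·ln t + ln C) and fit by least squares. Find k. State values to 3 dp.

Linearized form: ln s = k·ln t + ln C. From the 4 transformed points,
AᵀA = [[7.9333, 5.2575]; [5.2575, 4]], rhs = [18.7040, 13.0142]ᵀ  (here Σln t = 5.2575, Σ(ln t)² = 7.9333, Σln s = 13.0142, Σln t·ln s = 18.7040).
Solving (det = 4.0919): k = 1.56257, ln C = 1.19976.

k = 1.563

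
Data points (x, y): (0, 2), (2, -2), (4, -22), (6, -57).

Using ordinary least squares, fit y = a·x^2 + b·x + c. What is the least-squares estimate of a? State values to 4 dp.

a = -1.9375

The normal equations are: 1568·a + 288·b + 56·c = -2412;  288·a + 56·b + 12·c = -434;  56·a + 12·b + 4·c = -79.
Solving the 3×3 system (Gaussian elimination) gives a = -31/16, b = 71/40, c = 41/20.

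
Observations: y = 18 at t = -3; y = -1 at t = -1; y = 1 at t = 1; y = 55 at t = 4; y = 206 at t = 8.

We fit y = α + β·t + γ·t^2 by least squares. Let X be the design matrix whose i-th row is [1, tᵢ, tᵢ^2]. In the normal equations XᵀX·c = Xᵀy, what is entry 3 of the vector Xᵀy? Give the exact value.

Entry 3 ↔ basis t^2, so (Xᵀy)_{3} = Σᵢ (t^2)·yᵢ = (9)·(18) + (1)·(-1) + (1)·(1) + (16)·(55) + (64)·(206) = 14226.

14226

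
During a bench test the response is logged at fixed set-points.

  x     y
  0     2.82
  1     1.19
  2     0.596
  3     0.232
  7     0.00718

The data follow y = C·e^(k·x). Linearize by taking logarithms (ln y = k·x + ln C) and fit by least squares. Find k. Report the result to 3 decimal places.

k = -0.855

With ln yᵢ as the transformed response and xᵢ as the regressor:
Σx = 13.0000, Σ(x)² = 63.0000, Σln y = -5.7043, Σx·ln y = -39.7993.
Equations: 63.0000·k + 13.0000·ln C = -39.7993;  13.0000·k + 5·ln C = -5.7043.
Solving (det = 146.0000): k = -0.85507, ln C = 1.08233.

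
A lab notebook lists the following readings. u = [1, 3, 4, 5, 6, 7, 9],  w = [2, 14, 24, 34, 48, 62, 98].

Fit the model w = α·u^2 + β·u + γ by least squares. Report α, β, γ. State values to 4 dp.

MᵀM·[α, β, γ]ᵀ = Mᵀw reads: 11221·α + 1505·β + 217·γ = 14066;  1505·α + 217·β + 35·γ = 1914;  217·α + 35·β + 7·γ = 282.
(Σu^2·u^2 = 11221, Σu^2·u = 1505, Σu^2 = 217, Σu·u = 217, Σu = 35, Σ1 = 7, Σu^2·w = 14066, Σu·w = 1914, Σw = 282.)
Row-reducing yields α = 142/147, β = 344/147, γ = -200/147.

α = 0.9660, β = 2.3401, γ = -1.3605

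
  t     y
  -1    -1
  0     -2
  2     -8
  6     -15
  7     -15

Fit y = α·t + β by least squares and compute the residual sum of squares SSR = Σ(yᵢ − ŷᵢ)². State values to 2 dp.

From the data, Σt·t = 90, Σt = 14, Σ1 = 5.
And Σt·y = -210, Σy = -41.
Determinant 90·5 − 14² = 254.
α = ((-210)·5 − 14·(-41))/254 = -238/127; β = (90·(-41) − 14·(-210))/254 = -375/127.
Residuals: 10/127, 121/127, -165/127, -102/127, 136/127; SSR = 558/127.

SSR = 4.39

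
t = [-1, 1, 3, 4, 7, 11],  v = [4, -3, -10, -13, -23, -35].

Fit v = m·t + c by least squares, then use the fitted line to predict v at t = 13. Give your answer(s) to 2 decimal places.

Forming AᵀA = [[197, 25]; [25, 6]] and Aᵀv = [-635, -80]ᵀ gives AᵀA·[m, c]ᵀ = Aᵀv.
Determinant 197·6 − 25² = 557.
m = ((-635)·6 − 25·(-80))/557 = -1810/557; c = (197·(-80) − 25·(-635))/557 = 115/557.
At t = 13: v̂ = (-1810/557)·(13) + (115/557)·(1) = -23415/557.

v̂ = -42.04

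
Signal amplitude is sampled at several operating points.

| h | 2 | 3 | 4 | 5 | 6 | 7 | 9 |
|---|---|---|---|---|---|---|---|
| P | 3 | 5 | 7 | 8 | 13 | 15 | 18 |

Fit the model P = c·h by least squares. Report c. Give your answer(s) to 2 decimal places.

c = 1.97

With design matrix A, AᵀA = [[220]] and AᵀP = [434]ᵀ.
c = 434/220 = 1.97273.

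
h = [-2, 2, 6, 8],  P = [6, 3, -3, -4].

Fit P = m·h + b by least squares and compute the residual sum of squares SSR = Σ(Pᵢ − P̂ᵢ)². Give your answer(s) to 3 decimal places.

Entries of XᵀX: Σh·h = 108, Σh = 14, Σ1 = 4.
And Σh·P = -56, ΣP = 2.
Δ = 108·4 − 14² = 236.
m = ((-56)·4 − 14·2)/236 = -63/59; b = (108·2 − 14·(-56))/236 = 250/59.
Residuals: -22/59, 53/59, -49/59, 18/59; SSR = 102/59.

SSR = 1.729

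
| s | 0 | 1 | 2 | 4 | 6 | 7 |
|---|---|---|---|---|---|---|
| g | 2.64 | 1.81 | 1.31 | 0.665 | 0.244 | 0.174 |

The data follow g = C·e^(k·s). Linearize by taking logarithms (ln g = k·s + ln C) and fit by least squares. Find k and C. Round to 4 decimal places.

Let Y = ln g. Fitting Y = k·s + ln C by least squares:
XᵀX = [[106.0000, 20.0000]; [20.0000, 6]], rhs = [-21.2029, -1.7331]ᵀ  (here Σs = 20.0000, Σ(s)² = 106.0000, Σln g = -1.7331, Σs·ln g = -21.2029).
Δ = 106.0000·6 − (20.0000)² = 236.0000; k = (-21.2029·6 − 20.0000·-1.7331)/236.0000 = -0.39218, ln C = (106.0000·-1.7331 − 20.0000·-21.2029)/236.0000 = 1.01842, so C = exp(1.01842) = 2.76882.

k = -0.3922, C = 2.7688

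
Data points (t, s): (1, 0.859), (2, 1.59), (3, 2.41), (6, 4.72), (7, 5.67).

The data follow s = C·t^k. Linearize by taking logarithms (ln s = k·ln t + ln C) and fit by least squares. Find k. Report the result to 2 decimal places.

Linearized form: ln s = k·ln t + ln C. From the 5 transformed points,
Sums: Σln t = 5.5294, Σ(ln t)² = 8.6844, Σln s = 4.4784, Σln t·ln s = 7.4448.
Normal system: [[8.6844, 5.5294]; [5.5294, 5]]·[k, ln C]ᵀ = [7.4448, 4.4784]ᵀ.
Solving (det = 12.8473): k = 0.96994, ln C = -0.17697.

k = 0.97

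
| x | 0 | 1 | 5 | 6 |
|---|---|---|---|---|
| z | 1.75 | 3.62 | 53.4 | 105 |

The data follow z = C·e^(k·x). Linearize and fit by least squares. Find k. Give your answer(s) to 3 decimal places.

With ln zᵢ as the transformed response and xᵢ as the regressor:
Σx = 12.0000, Σ(x)² = 62.0000, Σln z = 10.4779, Σx·ln z = 49.0993.
Normal system: [[62.0000, 12.0000]; [12.0000, 4]]·[k, ln C]ᵀ = [49.0993, 10.4779]ᵀ.
Solving (det = 104.0000): k = 0.67945, ln C = 0.58111.

k = 0.679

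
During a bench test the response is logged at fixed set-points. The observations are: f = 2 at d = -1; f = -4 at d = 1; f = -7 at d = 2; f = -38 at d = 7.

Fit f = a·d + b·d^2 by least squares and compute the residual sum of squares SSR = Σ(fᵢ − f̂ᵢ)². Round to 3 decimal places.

SSR = 0.869

Sums needed: Σd·d = 55, Σd·d^2 = 351, Σd^2·d^2 = 2419.
Moment sums: Σd·f = -286, Σd^2·f = -1892.
det = 55·2419 − 351² = 9844.
a = ((-286)·2419 − 351·(-1892))/9844 = -13871/4922; b = (55·(-1892) − 351·(-286))/9844 = -1837/4922.
Residuals: -1095/2461, -1990/2461, 318/2461, 37/2461; SSR = 2138/2461.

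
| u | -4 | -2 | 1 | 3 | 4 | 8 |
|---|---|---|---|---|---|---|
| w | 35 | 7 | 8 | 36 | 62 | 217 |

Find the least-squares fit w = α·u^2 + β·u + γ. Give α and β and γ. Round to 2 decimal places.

α = 2.96, β = 3.26, γ = 1.05

Sums needed: Σu^2·u^2 = 4706, Σu^2·u = 532, Σu^2 = 110, Σu·u = 110, Σu = 10, Σ1 = 6.
Right-hand side: Σu^2·w = 15800, Σu·w = 1946, Σw = 365.
Inverting the 3×3 Gram matrix, [α, β, γ]ᵀ = [575567/194154, 632489/194154, 68275/64718]ᵀ.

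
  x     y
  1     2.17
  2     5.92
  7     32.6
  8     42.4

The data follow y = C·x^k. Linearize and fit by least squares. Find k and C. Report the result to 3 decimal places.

k = 1.409, C = 2.190

With ln yᵢ as the transformed response and ln xᵢ as the regressor:
XᵀX = [[8.5911, 4.7185]; [4.7185, 4]], rhs = [15.8048, 9.7845]ᵀ  (here Σln x = 4.7185, Σ(ln x)² = 8.5911, Σln y = 9.7845, Σln x·ln y = 15.8048).
Δ = 8.5911·4 − (4.7185)² = 12.1002; k = (15.8048·4 − 4.7185·9.7845)/12.1002 = 1.40914, ln C = (8.5911·9.7845 − 4.7185·15.8048)/12.1002 = 0.78387, so C = exp(0.78387) = 2.18993.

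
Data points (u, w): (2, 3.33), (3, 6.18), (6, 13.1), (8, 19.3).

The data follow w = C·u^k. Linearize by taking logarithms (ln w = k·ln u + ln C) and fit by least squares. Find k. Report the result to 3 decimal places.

k = 1.233

With ln wᵢ as the transformed response and ln uᵢ as the regressor:
XᵀX = [[9.2219, 5.6630]; [5.6630, 4]], rhs = [13.5996, 8.5570]ᵀ  (here Σln u = 5.6630, Σ(ln u)² = 9.2219, Σln w = 8.5570, Σln u·ln w = 13.5996).
Δ = 9.2219·4 − (5.6630)² = 4.8184; k = (13.5996·4 − 5.6630·8.5570)/4.8184 = 1.23288, ln C = (9.2219·8.5570 − 5.6630·13.5996)/4.8184 = 0.39381.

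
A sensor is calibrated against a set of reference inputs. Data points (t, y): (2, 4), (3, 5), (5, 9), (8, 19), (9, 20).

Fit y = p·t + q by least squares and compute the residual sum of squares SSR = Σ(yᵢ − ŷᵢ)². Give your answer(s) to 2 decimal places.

From the data, Σt·t = 183, Σt = 27, Σ1 = 5.
Moment sums: Σt·y = 400, Σy = 57.
MᵀM·[p, q]ᵀ = Mᵀy becomes [[183, 27]; [27, 5]]·[p, q]ᵀ = [400, 57]ᵀ.
Determinant 183·5 − 27² = 186.
p = (400·5 − 27·57)/186 = 461/186; q = (183·57 − 27·400)/186 = -123/62.
Residuals: 191/186, -14/31, -131/93, 215/186, -10/31; SSR = 871/186.

SSR = 4.68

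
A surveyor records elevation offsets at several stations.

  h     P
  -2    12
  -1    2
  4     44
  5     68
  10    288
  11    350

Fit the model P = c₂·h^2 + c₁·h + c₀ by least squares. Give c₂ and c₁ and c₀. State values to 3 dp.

c₂ = 2.974, c₁ = -0.776, c₀ = -1.533

Sums needed: Σh^2·h^2 = 25539, Σh^2·h = 2511, Σh^2 = 267, Σh·h = 267, Σh = 27, Σ1 = 6.
Right-hand side: Σh^2·P = 73604, Σh·P = 7220, ΣP = 764.
So XᵀX·[c₂, c₁, c₀]ᵀ = XᵀP: [[25539, 2511, 267]; [2511, 267, 27]; [267, 27, 6]]·[c₂, c₁, c₀]ᵀ = [73604, 7220, 764]ᵀ.
Solving the 3×3 system (Gaussian elimination) gives c₂ = 116/39, c₁ = -2936/3783, c₀ = -5800/3783.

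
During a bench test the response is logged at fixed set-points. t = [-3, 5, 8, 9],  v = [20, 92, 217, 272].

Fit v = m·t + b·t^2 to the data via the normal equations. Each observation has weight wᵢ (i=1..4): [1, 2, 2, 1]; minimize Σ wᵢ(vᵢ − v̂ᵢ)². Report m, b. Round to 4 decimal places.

m = 2.9158, b = 3.0357

Setting ∂/∂m … = 0 gives: 268·m + 1976·b = 6780;  1976·m + 16084·b = 54588.
(Σwᵢ·t·t = 268, Σwᵢ·t·t^2 = 1976, Σwᵢ·t^2·t^2 = 16084, Σwᵢ·t·v = 6780, Σwᵢ·t^2·v = 54588.)
Determinant 268·16084 − 1976² = 405936.
m = (6780·16084 − 1976·54588)/405936 = 24659/8457; b = (268·54588 − 1976·6780)/405936 = 25673/8457.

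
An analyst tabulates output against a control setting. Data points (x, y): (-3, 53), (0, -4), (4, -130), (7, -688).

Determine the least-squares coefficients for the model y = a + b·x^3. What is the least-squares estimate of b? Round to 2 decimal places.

b = -2.00

The normal system MᵀM·[a, b]ᵀ = Mᵀy is [[4, 380]; [380, 122474]]·[a, b]ᵀ = [-769, -245735]ᵀ.
Determinant 4·122474 − 380² = 345496.
a = ((-769)·122474 − 380·(-245735))/345496 = -21137/9092; b = (4·(-245735) − 380·(-769))/345496 = -86340/43187.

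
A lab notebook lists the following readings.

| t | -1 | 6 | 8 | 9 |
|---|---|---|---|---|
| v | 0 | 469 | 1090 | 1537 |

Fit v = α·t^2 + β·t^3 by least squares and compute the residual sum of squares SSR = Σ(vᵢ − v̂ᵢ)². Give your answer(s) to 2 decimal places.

SSR = 4.34

Entries of MᵀM: Σt^2·t^2 = 11954, Σt^2·t^3 = 99592, Σt^3·t^3 = 840242.
Right-hand side: Σt^2·v = 211141, Σt^3·v = 1779857.
Normal equations: [[11954, 99592]; [99592, 840242]]·[α, β]ᵀ = [211141, 1779857]ᵀ.
Δ = 11954·840242 − 99592² = 125686404.
α = (211141·840242 − 99592·1779857)/125686404 = 2778107/2327526; β = (11954·1779857 − 99592·211141)/125686404 = 4601039/2327526.
Residuals: 101274/129307, -123699/129307, 192918/129307, -98702/129307; SSR = 560815/129307.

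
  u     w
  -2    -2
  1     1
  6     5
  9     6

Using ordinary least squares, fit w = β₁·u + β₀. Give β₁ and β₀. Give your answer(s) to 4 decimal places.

β₁ = 0.7397, β₀ = -0.0890

XᵀX·[β₁, β₀]ᵀ = Xᵀw reads: 122·β₁ + 14·β₀ = 89;  14·β₁ + 4·β₀ = 10.
(Σu·u = 122, Σu = 14, Σ1 = 4, Σu·w = 89, Σw = 10.)
Δ = 122·4 − 14² = 292.
β₁ = (89·4 − 14·10)/292 = 54/73; β₀ = (122·10 − 14·89)/292 = -13/146.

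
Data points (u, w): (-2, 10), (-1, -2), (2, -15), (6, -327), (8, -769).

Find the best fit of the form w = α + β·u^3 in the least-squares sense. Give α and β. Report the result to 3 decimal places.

α = -2.967, β = -1.497

Forming MᵀM = [[5, 727]; [727, 308929]] and Mᵀw = [-1103, -464558]ᵀ gives MᵀM·[α, β]ᵀ = Mᵀw.
Δ = 5·308929 − 727² = 1016116.
α = ((-1103)·308929 − 727·(-464558))/1016116 = -3015021/1016116; β = (5·(-464558) − 727·(-1103))/1016116 = -1520909/1016116.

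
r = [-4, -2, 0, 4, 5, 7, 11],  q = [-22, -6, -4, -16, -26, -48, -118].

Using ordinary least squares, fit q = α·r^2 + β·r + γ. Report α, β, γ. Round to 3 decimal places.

The normal equations are: 18195·α + 1791·β + 231·γ = -17912;  1791·α + 231·β + 21·γ = -1728;  231·α + 21·β + 7·γ = -240.
(Σr^2·r^2 = 18195, Σr^2·r = 1791, Σr^2 = 231, Σr·r = 231, Σr = 21, Σ1 = 7, Σr^2·q = -17912, Σr·q = -1728, Σq = -240.)
Row-reducing yields α = -2072/2067, β = 380/689, γ = -13796/4823.

α = -1.002, β = 0.552, γ = -2.860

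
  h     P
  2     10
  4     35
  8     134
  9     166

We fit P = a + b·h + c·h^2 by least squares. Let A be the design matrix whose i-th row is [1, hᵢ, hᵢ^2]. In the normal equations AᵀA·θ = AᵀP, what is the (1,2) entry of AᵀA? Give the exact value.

23

Row 1 ↔ basis 1, column 2 ↔ basis h, so (AᵀA)_{1,2} = Σᵢ h = (1)·(2) + (1)·(4) + (1)·(8) + (1)·(9) = 23.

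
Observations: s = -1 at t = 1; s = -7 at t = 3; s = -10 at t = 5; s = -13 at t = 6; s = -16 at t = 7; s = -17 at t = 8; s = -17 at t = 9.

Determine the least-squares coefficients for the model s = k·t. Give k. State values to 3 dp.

Sums needed: Σt·t = 265.
Moment sums: Σt·s = -551.
So XᵀX·[k]ᵀ = Xᵀs: [[265]]·[k]ᵀ = [-551]ᵀ.
Hence k = -551 / 265 ≈ -2.07925.

k = -2.079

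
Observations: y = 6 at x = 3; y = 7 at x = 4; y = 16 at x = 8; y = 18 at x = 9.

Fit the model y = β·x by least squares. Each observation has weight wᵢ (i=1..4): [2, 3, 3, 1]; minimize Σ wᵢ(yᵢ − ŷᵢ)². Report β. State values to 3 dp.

MᵀWM·[β]ᵀ = MᵀWy reads: 339·β = 666.
β = 666/339 = 1.9646.

β = 1.965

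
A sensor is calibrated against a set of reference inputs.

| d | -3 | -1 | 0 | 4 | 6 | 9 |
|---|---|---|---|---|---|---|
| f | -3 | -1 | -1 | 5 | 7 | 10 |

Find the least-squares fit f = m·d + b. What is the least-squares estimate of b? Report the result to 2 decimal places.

b = 0.00

XᵀX·[m, b]ᵀ = Xᵀf reads: 143·m + 15·b = 162;  15·m + 6·b = 17.
Determinant 143·6 − 15² = 633.
m = (162·6 − 15·17)/633 = 239/211; b = (143·17 − 15·162)/633 = 1/633.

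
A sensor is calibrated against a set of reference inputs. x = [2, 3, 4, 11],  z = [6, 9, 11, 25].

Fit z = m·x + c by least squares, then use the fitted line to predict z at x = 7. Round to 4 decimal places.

Setting ∂/∂m … = 0 gives: 150·m + 20·c = 358;  20·m + 4·c = 51.
(Σx·x = 150, Σx = 20, Σ1 = 4, Σx·z = 358, Σz = 51.)
Eliminating c: 4·(row 1) − 20·(row 2) gives 200·m = 4·358 − 20·51 = 412, so m = 103/50.
Then c = (51 − 20·(103/50))/4 = 49/20.
At x = 7: ẑ = (103/50)·(7) + (49/20)·(1) = 1687/100.

ẑ = 16.8700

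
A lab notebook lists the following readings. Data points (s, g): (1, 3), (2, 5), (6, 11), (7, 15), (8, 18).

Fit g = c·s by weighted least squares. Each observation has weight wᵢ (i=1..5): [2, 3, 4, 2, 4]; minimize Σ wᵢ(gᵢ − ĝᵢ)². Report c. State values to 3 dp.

Setting ∂/∂c … = 0 gives: 512·c = 1086.
(Σwᵢ·s·s = 512, Σwᵢ·s·g = 1086.)
Hence c = 1086 / 512 ≈ 2.12109.

c = 2.121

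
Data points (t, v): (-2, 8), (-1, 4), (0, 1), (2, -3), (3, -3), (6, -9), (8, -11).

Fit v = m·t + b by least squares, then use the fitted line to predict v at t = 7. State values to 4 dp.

Sums needed: Σt·t = 118, Σt = 16, Σ1 = 7.
And Σt·v = -177, Σv = -13.
Normal equations: [[118, 16]; [16, 7]]·[m, b]ᵀ = [-177, -13]ᵀ.
det = 118·7 − 16² = 570.
m = ((-177)·7 − 16·(-13))/570 = -1031/570; b = (118·(-13) − 16·(-177))/570 = 649/285.
At t = 7: v̂ = (-1031/570)·(7) + (649/285)·(1) = -1973/190.

v̂ = -10.3842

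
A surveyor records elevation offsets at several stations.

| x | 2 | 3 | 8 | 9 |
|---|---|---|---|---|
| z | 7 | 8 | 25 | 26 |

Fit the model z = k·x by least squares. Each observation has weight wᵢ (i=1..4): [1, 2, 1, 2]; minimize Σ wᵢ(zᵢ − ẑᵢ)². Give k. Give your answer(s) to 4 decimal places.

k = 2.9435

Normal-equation sums: Σwᵢ·x·x = 248.
Right-hand side: Σwᵢ·x·z = 730.
So MᵀWM·[k]ᵀ = MᵀWz: [[248]]·[k]ᵀ = [730]ᵀ.
k = 730/248 = 2.94355.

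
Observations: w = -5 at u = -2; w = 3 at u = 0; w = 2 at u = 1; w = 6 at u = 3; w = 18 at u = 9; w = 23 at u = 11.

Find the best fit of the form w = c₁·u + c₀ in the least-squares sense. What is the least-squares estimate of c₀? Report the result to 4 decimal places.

c₀ = 0.4458

With design matrix A, AᵀA = [[216, 22]; [22, 6]] and Aᵀw = [445, 47]ᵀ.
Eliminating c₀: 6·(row 1) − 22·(row 2) gives 812·c₁ = 6·445 − 22·47 = 1636, so c₁ = 409/203.
Then c₀ = (47 − 22·(409/203))/6 = 181/406.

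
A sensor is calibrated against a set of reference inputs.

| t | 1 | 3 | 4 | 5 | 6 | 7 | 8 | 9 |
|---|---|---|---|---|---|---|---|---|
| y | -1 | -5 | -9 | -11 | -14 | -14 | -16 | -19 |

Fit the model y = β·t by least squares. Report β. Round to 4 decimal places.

β = -2.0925

MᵀM·[β]ᵀ = Mᵀy reads: 281·β = -588.
(Σt·t = 281, Σt·y = -588.)
β = (-588)/281 = -2.09253.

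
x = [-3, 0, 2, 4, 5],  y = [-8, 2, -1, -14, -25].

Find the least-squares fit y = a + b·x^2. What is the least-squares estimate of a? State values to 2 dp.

a = 2.51

AᵀA·[a, b]ᵀ = Aᵀy reads: 5·a + 54·b = -46;  54·a + 978·b = -925.
(Σ1 = 5, Σx^2 = 54, Σx^2·x^2 = 978, Σy = -46, Σx^2·y = -925.)
Δ = 5·978 − 54² = 1974.
a = ((-46)·978 − 54·(-925))/1974 = 827/329; b = (5·(-925) − 54·(-46))/1974 = -2141/1974.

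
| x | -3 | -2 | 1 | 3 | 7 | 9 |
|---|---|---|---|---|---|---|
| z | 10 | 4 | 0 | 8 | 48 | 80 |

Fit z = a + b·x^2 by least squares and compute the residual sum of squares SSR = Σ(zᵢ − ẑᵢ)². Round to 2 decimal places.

Normal-equation sums: Σ1 = 6, Σx^2 = 153, Σx^2·x^2 = 9141.
For Mᵀz: Σz = 150, Σx^2·z = 9010.
So MᵀM·[a, b]ᵀ = Mᵀz: [[6, 153]; [153, 9141]]·[a, b]ᵀ = [150, 9010]ᵀ.
Eliminating b: 9141·(row 1) − 153·(row 2) gives 31437·a = 9141·150 − 153·9010 = -7380, so a = -820/3493.
Then b = (9010 − 153·(-820/3493))/9141 = 10370/10479.
Residuals: 4640/3493, 2896/10479, -1130/1497, -2346/3493, -2678/10479, 270/3493; SSR = 30736/10479.

SSR = 2.93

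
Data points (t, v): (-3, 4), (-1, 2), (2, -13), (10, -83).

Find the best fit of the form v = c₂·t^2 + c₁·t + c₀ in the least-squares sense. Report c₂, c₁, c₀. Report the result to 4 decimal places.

Forming MᵀM = [[10098, 980, 114]; [980, 114, 8]; [114, 8, 4]] and Mᵀv = [-8314, -870, -90]ᵀ gives MᵀM·[c₂, c₁, c₀]ᵀ = Mᵀv.
Solving the 3×3 system (Gaussian elimination) gives c₂ = -22261/52849, c₁ = -201281/52849, c₀ = -118/41.

c₂ = -0.4212, c₁ = -3.8086, c₀ = -2.8780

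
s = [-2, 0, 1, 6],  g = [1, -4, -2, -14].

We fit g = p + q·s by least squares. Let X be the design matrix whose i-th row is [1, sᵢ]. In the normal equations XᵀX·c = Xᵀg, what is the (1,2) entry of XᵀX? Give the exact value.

Row 1 ↔ basis 1, column 2 ↔ basis s, so (XᵀX)_{1,2} = Σᵢ s = (1)·(-2) + (1)·(0) + (1)·(1) + (1)·(6) = 5.

5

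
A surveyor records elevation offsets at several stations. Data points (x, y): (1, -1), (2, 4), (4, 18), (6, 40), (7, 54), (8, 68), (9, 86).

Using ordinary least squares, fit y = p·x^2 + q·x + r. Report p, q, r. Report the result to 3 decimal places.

AᵀA·[p, q, r]ᵀ = Aᵀy reads: 14627·p + 1873·q + 251·r = 15707;  1873·p + 251·q + 37·r = 2015;  251·p + 37·q + 7·r = 269.
(Σx^2·x^2 = 14627, Σx^2·x = 1873, Σx^2 = 251, Σx·x = 251, Σx = 37, Σ1 = 7, Σx^2·y = 15707, Σx·y = 2015, Σy = 269.)
Inverting the 3×3 Gram matrix, [p, q, r]ᵀ = [10457/11778, 11488/5889, -14597/3926]ᵀ.

p = 0.888, q = 1.951, r = -3.718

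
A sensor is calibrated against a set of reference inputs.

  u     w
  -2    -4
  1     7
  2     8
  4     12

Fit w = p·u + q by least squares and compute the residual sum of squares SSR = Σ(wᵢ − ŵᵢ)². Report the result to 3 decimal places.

SSR = 6.080

With design matrix X, XᵀX = [[25, 5]; [5, 4]] and Xᵀw = [79, 23]ᵀ.
Eliminating q: 4·(row 1) − 5·(row 2) gives 75·p = 4·79 − 5·23 = 201, so p = 67/25.
Then q = (23 − 5·(67/25))/4 = 12/5.
Residuals: -26/25, 48/25, 6/25, -28/25; SSR = 152/25.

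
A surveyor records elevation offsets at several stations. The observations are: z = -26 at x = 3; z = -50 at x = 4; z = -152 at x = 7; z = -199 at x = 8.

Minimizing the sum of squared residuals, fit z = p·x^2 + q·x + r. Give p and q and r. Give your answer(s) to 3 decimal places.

p = -2.875, q = -2.816, r = 7.926

The normal equations are: 6834·p + 946·q + 138·r = -21218;  946·p + 138·q + 22·r = -2934;  138·p + 22·q + 4·r = -427.
(Σx^2·x^2 = 6834, Σx^2·x = 946, Σx^2 = 138, Σx·x = 138, Σx = 22, Σ1 = 4, Σx^2·z = -21218, Σx·z = -2934, Σz = -427.)
Solving the 3×3 system (Gaussian elimination) gives p = -23/8, q = -383/136, r = 539/68.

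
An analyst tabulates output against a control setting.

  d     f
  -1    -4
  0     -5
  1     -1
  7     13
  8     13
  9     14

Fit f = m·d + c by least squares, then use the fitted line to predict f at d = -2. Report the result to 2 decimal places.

From the data, Σd·d = 196, Σd = 24, Σ1 = 6.
And Σd·f = 324, Σf = 30.
det = 196·6 − 24² = 600.
m = (324·6 − 24·30)/600 = 51/25; c = (196·30 − 24·324)/600 = -79/25.
At d = -2: f̂ = (51/25)·(-2) + (-79/25)·(1) = -181/25.

f̂ = -7.24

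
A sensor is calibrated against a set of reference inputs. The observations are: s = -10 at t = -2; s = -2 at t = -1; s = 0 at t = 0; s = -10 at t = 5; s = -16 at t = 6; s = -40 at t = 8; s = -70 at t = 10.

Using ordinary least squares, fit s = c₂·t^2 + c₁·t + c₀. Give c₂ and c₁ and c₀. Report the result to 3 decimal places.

Normal-equation sums: Σt^2·t^2 = 16034, Σt^2·t = 1844, Σt^2 = 230, Σt·t = 230, Σt = 26, Σ1 = 7.
Moment sums: Σt^2·s = -10428, Σt·s = -1144, Σs = -148.
Solving the 3×3 system (Gaussian elimination) gives c₂ = -270158/265161, c₁ = 822896/265161, c₀ = 71296/88387.

c₂ = -1.019, c₁ = 3.103, c₀ = 0.807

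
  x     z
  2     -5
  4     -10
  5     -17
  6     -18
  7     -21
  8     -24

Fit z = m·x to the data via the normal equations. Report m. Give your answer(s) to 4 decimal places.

Entries of AᵀA: Σx·x = 194.
Moment sums: Σx·z = -582.
m = (-582)/194 = -3.

m = -3.0000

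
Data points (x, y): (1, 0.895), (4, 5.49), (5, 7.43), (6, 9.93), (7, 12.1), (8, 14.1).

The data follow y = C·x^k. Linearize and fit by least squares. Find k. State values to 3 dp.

Taking logs, ln y = k·ln x + ln C, so regress ln y on ln x.
Over the data: Σln x = 8.8128, Σ(ln x)² = 15.8331, Σln y = 11.0325, Σln x·ln y = 20.0557.
Normal system: [[15.8331, 8.8128]; [8.8128, 6]]·[k, ln C]ᵀ = [20.0557, 11.0325]ᵀ.
Δ = 15.8331·6 − (8.8128)² = 17.3327; k = (20.0557·6 − 8.8128·11.0325)/17.3327 = 1.33315, ln C = (15.8331·11.0325 − 8.8128·20.0557)/17.3327 = -0.11940.

k = 1.333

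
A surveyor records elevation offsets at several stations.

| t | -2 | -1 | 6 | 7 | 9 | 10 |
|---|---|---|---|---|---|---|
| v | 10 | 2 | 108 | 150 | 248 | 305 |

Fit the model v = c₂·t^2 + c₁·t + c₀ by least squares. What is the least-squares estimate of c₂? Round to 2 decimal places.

c₂ = 3.06

Entries of AᵀA: Σt^2·t^2 = 20275, Σt^2·t = 2279, Σt^2 = 271, Σt·t = 271, Σt = 29, Σ1 = 6.
Moment sums: Σt^2·v = 61868, Σt·v = 6958, Σv = 823.
AᵀA·[c₂, c₁, c₀]ᵀ = Aᵀv becomes [[20275, 2279, 271]; [2279, 271, 29]; [271, 29, 6]]·[c₂, c₁, c₀]ᵀ = [61868, 6958, 823]ᵀ.
Row-reducing yields c₂ = 17138/5597, c₁ = 2691/27985, c₀ = -44729/27985.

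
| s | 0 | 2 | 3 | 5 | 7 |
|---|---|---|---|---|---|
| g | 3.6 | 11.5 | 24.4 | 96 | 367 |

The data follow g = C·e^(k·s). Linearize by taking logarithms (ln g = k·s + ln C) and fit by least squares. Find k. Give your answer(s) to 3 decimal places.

k = 0.668

Let Y = ln g. Fitting Y = k·s + ln C by least squares:
Σs = 17.0000, Σ(s)² = 87.0000, Σln g = 17.3876, Σs·ln g = 78.6277.
Equations: 87.0000·k + 17.0000·ln C = 78.6277;  17.0000·k + 5·ln C = 17.3876.
Slope k = (n·Σs·ln g − Σs·Σln g)/(n·Σ(s)² − (Σs)²) = (5·78.6277 − 17.0000·17.3876)/146.0000 = 0.66815; ln C = (Σln g − k·Σs)/n = 1.20581.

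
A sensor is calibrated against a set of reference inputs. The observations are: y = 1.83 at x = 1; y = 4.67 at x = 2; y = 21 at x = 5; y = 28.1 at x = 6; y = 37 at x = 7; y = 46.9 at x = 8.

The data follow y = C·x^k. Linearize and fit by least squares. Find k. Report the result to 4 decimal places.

With ln yᵢ as the transformed response and ln xᵢ as the regressor:
XᵀX = [[14.3918, 8.1197]; [8.1197, 6]], rhs = [26.9734, 15.9847]ᵀ  (here Σln x = 8.1197, Σ(ln x)² = 14.3918, Σln y = 15.9847, Σln x·ln y = 26.9734).
Slope k = (n·Σln x·ln y − Σln x·Σln y)/(n·Σ(ln x)² − (Σln x)²) = (6·26.9734 − 8.1197·15.9847)/20.4213 = 1.56941; ln C = (Σln y − k·Σln x)/n = 0.54027.

k = 1.5694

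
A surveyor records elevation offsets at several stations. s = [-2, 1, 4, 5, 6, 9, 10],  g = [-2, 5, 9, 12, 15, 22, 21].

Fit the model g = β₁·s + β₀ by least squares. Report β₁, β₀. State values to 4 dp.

β₁ = 2.0146, β₀ = 2.2168

Normal-equation sums: Σs·s = 263, Σs = 33, Σ1 = 7.
Right-hand side: Σs·g = 603, Σg = 82.
Eliminating β₀: 7·(row 1) − 33·(row 2) gives 752·β₁ = 7·603 − 33·82 = 1515, so β₁ = 1515/752.
Then β₀ = (82 − 33·(1515/752))/7 = 1667/752.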